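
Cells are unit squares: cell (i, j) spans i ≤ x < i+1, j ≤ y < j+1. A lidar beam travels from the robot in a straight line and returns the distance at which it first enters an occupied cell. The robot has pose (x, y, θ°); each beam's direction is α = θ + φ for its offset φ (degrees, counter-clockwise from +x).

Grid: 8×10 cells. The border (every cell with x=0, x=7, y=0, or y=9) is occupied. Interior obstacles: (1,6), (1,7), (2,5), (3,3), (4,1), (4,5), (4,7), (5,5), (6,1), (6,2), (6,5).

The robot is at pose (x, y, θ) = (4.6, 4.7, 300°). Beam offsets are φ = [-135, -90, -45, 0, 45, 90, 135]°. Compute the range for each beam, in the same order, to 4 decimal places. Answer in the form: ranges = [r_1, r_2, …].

beam 1: φ=-135°, α=165°
  direction (-0.9659, 0.2588); cell (4,4); t to first gridline: x 0.6212, y 1.1591 (then +1.0353 / +3.8637)
    (3,4) via x @ 0.6212
    (3,5) via y @ 1.1591
    (2,5) via x @ 1.6564  # hit
  → r_1 = 1.6564
beam 2: φ=-90°, α=210°
  direction (-0.8660, -0.5000); cell (4,4); t to first gridline: x 0.6928, y 1.4000 (then +1.1547 / +2.0000)
    (3,4) via x @ 0.6928
    (3,3) via y @ 1.4000  # hit
  → r_2 = 1.4000
beam 3: φ=-45°, α=255°
  direction (-0.2588, -0.9659); cell (4,4); t to first gridline: x 2.3182, y 0.7247 (then +3.8637 / +1.0353)
    (4,3) via y @ 0.7247
    (4,2) via y @ 1.7600
    (3,2) via x @ 2.3182
    (3,1) via y @ 2.7952
    (3,0) via y @ 3.8305  # hit
  → r_3 = 3.8305
beam 4: φ=0°, α=300°
  direction (0.5000, -0.8660); cell (4,4); t to first gridline: x 0.8000, y 0.8083 (then +2.0000 / +1.1547)
    (5,4) via x @ 0.8000
    (5,3) via y @ 0.8083
    (5,2) via y @ 1.9630
    (6,2) via x @ 2.8000  # hit
  → r_4 = 2.8000
beam 5: φ=45°, α=345°
  direction (0.9659, -0.2588); cell (4,4); t to first gridline: x 0.4141, y 2.7046 (then +1.0353 / +3.8637)
    (5,4) via x @ 0.4141
    (6,4) via x @ 1.4494
    (7,4) via x @ 2.4847  # hit
  → r_5 = 2.4847
beam 6: φ=90°, α=30°
  direction (0.8660, 0.5000); cell (4,4); t to first gridline: x 0.4619, y 0.6000 (then +1.1547 / +2.0000)
    (5,4) via x @ 0.4619
    (5,5) via y @ 0.6000  # hit
  → r_6 = 0.6000
beam 7: φ=135°, α=75°
  direction (0.2588, 0.9659); cell (4,4); t to first gridline: x 1.5455, y 0.3106 (then +3.8637 / +1.0353)
    (4,5) via y @ 0.3106  # hit
  → r_7 = 0.3106

ranges = [1.6564, 1.4000, 3.8305, 2.8000, 2.4847, 0.6000, 0.3106]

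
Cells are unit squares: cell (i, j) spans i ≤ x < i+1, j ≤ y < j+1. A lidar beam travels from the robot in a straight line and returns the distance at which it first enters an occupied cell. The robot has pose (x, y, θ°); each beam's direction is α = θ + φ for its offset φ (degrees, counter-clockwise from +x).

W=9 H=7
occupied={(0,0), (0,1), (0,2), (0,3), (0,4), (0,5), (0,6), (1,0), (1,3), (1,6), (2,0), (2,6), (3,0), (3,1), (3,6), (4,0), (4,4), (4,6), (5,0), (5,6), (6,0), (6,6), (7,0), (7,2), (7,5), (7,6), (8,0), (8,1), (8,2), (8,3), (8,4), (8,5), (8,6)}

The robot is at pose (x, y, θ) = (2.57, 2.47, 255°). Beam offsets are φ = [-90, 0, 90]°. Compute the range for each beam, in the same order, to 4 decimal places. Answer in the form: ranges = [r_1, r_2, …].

beam 1: φ=-90°, α=165°
  d=(-0.9659,0.2588)  start (2,2)  tX=0.5901 tY=2.0478  stride 1/|dx|=1.0353 1/|dy|=3.8637
    cross x-line → (1,2), t=0.5901
    cross x-line → (0,2), t=1.6254 (wall)
  → r_1 = 1.6254
beam 2: φ=0°, α=255°
  d=(-0.2588,-0.9659)  start (2,2)  tX=2.2023 tY=0.4866  stride 1/|dx|=3.8637 1/|dy|=1.0353
    cross y-line → (2,1), t=0.4866
    cross y-line → (2,0), t=1.5219 (wall)
  → r_2 = 1.5219
beam 3: φ=90°, α=345°
  d=(0.9659,-0.2588)  start (2,2)  tX=0.4452 tY=1.8159  stride 1/|dx|=1.0353 1/|dy|=3.8637
    cross x-line → (3,2), t=0.4452
    cross x-line → (4,2), t=1.4804
    cross y-line → (4,1), t=1.8159
    cross x-line → (5,1), t=2.5157
    cross x-line → (6,1), t=3.5510
    cross x-line → (7,1), t=4.5863
    cross x-line → (8,1), t=5.6215 (wall)
  → r_3 = 5.6215

ranges = [1.6254, 1.5219, 5.6215]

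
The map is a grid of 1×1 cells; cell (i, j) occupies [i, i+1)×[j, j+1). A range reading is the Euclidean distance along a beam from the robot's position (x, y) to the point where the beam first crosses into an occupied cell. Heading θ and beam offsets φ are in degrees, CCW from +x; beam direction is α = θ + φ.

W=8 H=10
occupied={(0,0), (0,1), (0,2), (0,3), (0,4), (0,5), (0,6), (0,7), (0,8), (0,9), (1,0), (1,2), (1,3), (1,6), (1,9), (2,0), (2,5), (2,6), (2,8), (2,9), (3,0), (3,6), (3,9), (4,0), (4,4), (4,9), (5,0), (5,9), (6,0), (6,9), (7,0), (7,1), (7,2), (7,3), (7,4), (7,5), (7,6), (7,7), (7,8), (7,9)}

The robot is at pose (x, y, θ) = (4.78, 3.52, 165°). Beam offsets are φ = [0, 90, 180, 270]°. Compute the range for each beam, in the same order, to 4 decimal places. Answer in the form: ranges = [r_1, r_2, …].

beam 1: φ=0°, α=165°
  cosα=-0.9659 sinα=0.2588 | (4,3) | tMaxX 0.8075 tMaxY 1.8546 | tΔX 1.0353 tΔY 3.8637
    t=0.8075 [x] (3,3)
    t=1.8428 [x] (2,3)
    t=1.8546 [y] (2,4)
    t=2.8781 [x] (1,4)
    t=3.9133 [x] (0,4) — stop
  → r_1 = 3.9133
beam 2: φ=90°, α=255°
  cosα=-0.2588 sinα=-0.9659 | (4,3) | tMaxX 3.0137 tMaxY 0.5383 | tΔX 3.8637 tΔY 1.0353
    t=0.5383 [y] (4,2)
    t=1.5736 [y] (4,1)
    t=2.6089 [y] (4,0) — stop
  → r_2 = 2.6089
beam 3: φ=180°, α=345°
  cosα=0.9659 sinα=-0.2588 | (4,3) | tMaxX 0.2278 tMaxY 2.0091 | tΔX 1.0353 tΔY 3.8637
    t=0.2278 [x] (5,3)
    t=1.2630 [x] (6,3)
    t=2.0091 [y] (6,2)
    t=2.2983 [x] (7,2) — stop
  → r_3 = 2.2983
beam 4: φ=270°, α=75°
  cosα=0.2588 sinα=0.9659 | (4,3) | tMaxX 0.8500 tMaxY 0.4969 | tΔX 3.8637 tΔY 1.0353
    t=0.4969 [y] (4,4) — stop
  → r_4 = 0.4969

ranges = [3.9133, 2.6089, 2.2983, 0.4969]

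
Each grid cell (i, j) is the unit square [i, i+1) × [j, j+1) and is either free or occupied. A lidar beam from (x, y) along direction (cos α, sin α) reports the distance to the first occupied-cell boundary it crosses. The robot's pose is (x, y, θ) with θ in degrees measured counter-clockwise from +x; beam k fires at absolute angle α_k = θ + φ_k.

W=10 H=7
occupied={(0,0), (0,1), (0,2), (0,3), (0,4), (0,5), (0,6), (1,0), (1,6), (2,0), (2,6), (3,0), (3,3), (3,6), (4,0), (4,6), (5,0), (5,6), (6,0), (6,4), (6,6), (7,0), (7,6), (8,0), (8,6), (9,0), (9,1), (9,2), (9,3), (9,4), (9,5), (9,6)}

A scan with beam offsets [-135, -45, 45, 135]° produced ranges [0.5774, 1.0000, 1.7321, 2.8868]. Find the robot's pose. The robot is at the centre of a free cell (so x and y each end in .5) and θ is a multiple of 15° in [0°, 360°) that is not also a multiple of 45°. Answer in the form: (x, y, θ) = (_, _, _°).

Candidates: 38 free-cell centres × 16 headings = 608 poses. Raycast each; keep the one whose scan matches to 4 dp.
  (4.5, 2.5, 120°): beam 1 = 4.6587 ≠ 0.5774 ✗
  (2.5, 5.5, 210°): beam 1 = 0.5176 ≠ 0.5774 ✗
  (8.5, 2.5, 30°): beam 1 = 1.5529 ≠ 0.5774 ✗
  …
  (8.5, 3.5, 105°): r_1=0.5774, r_2=1.0000, r_3=1.7321, r_4=2.8868 — all match ✓
Unique over the lattice → pose = (8.5, 3.5, 105°).

(x, y, θ) = (8.5, 3.5, 105°)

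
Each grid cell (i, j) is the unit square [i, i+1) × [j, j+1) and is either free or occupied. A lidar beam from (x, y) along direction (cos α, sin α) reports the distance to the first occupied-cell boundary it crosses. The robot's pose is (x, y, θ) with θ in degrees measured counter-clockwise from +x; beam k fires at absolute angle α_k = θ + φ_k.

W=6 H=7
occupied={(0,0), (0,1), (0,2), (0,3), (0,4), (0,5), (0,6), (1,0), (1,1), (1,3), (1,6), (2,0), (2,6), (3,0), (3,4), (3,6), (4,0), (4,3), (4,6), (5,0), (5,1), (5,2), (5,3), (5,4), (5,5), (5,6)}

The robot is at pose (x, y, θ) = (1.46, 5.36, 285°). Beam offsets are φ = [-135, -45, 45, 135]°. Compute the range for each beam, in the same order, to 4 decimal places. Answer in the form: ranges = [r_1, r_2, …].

ranges = [0.5312, 0.9200, 1.7782, 0.7390]

beam 1: φ=-135°, α=150°
  d=(-0.8660,0.5000)  start (1,5)  tX=0.5312 tY=1.2800  stride 1/|dx|=1.1547 1/|dy|=2.0000
    cross x-line → (0,5), t=0.5312 (wall)
  → r_1 = 0.5312
beam 2: φ=-45°, α=240°
  d=(-0.5000,-0.8660)  start (1,5)  tX=0.9200 tY=0.4157  stride 1/|dx|=2.0000 1/|dy|=1.1547
    cross y-line → (1,4), t=0.4157
    cross x-line → (0,4), t=0.9200 (wall)
  → r_2 = 0.9200
beam 3: φ=45°, α=330°
  d=(0.8660,-0.5000)  start (1,5)  tX=0.6235 tY=0.7200  stride 1/|dx|=1.1547 1/|dy|=2.0000
    cross x-line → (2,5), t=0.6235
    cross y-line → (2,4), t=0.7200
    cross x-line → (3,4), t=1.7782 (wall)
  → r_3 = 1.7782
beam 4: φ=135°, α=60°
  d=(0.5000,0.8660)  start (1,5)  tX=1.0800 tY=0.7390  stride 1/|dx|=2.0000 1/|dy|=1.1547
    cross y-line → (1,6), t=0.7390 (wall)
  → r_4 = 0.7390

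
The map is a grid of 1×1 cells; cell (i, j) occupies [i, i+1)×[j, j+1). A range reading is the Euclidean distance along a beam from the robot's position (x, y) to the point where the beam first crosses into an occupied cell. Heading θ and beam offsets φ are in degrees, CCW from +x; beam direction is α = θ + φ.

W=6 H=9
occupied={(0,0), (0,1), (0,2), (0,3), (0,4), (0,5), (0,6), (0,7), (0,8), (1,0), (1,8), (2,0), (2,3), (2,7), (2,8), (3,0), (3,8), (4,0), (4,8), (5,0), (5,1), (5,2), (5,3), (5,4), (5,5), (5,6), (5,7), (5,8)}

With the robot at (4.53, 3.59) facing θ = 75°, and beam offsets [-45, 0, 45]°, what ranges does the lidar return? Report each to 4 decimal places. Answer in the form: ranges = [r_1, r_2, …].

beam 1: φ=-45°, α=30°
  cosα=0.8660 sinα=0.5000 | (4,3) | tMaxX 0.5427 tMaxY 0.8200 | tΔX 1.1547 tΔY 2.0000
    t=0.5427 [x] (5,3) — stop
  → r_1 = 0.5427
beam 2: φ=0°, α=75°
  cosα=0.2588 sinα=0.9659 | (4,3) | tMaxX 1.8159 tMaxY 0.4245 | tΔX 3.8637 tΔY 1.0353
    t=0.4245 [y] (4,4)
    t=1.4597 [y] (4,5)
    t=1.8159 [x] (5,5) — stop
  → r_2 = 1.8159
beam 3: φ=45°, α=120°
  cosα=-0.5000 sinα=0.8660 | (4,3) | tMaxX 1.0600 tMaxY 0.4734 | tΔX 2.0000 tΔY 1.1547
    t=0.4734 [y] (4,4)
    t=1.0600 [x] (3,4)
    t=1.6281 [y] (3,5)
    t=2.7828 [y] (3,6)
    t=3.0600 [x] (2,6)
    t=3.9375 [y] (2,7) — stop
  → r_3 = 3.9375

ranges = [0.5427, 1.8159, 3.9375]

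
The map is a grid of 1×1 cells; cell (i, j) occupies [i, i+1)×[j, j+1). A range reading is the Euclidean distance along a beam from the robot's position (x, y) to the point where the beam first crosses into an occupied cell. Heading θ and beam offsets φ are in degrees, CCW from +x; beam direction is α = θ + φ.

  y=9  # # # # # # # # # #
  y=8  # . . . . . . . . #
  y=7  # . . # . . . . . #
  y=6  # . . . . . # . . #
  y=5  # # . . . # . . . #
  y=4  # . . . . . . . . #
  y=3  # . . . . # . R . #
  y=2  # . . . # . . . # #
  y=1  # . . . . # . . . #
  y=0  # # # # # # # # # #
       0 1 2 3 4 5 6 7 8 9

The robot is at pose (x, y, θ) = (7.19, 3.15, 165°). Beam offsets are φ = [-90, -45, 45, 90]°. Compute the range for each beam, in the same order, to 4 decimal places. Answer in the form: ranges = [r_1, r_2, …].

beam 1: φ=-90°, α=75°
  dir = (cos 75°, sin 75°) = (0.2588, 0.9659); from cell (7,3)
  next x-line at t=3.1296, next y-line at t=0.8800; Δt_x=3.8637, Δt_y=1.0353
    y: enter (7,4) at t=0.8800
    y: enter (7,5) at t=1.9153
    y: enter (7,6) at t=2.9505
    x: enter (8,6) at t=3.1296
    y: enter (8,7) at t=3.9858
    y: enter (8,8) at t=5.0211
    y: enter (8,9) at t=6.0564 ← occupied
  → r_1 = 6.0564
beam 2: φ=-45°, α=120°
  dir = (cos 120°, sin 120°) = (-0.5000, 0.8660); from cell (7,3)
  next x-line at t=0.3800, next y-line at t=0.9815; Δt_x=2.0000, Δt_y=1.1547
    x: enter (6,3) at t=0.3800
    y: enter (6,4) at t=0.9815
    y: enter (6,5) at t=2.1362
    x: enter (5,5) at t=2.3800 ← occupied
  → r_2 = 2.3800
beam 3: φ=45°, α=210°
  dir = (cos 210°, sin 210°) = (-0.8660, -0.5000); from cell (7,3)
  next x-line at t=0.2194, next y-line at t=0.3000; Δt_x=1.1547, Δt_y=2.0000
    x: enter (6,3) at t=0.2194
    y: enter (6,2) at t=0.3000
    x: enter (5,2) at t=1.3741
    y: enter (5,1) at t=2.3000 ← occupied
  → r_3 = 2.3000
beam 4: φ=90°, α=255°
  dir = (cos 255°, sin 255°) = (-0.2588, -0.9659); from cell (7,3)
  next x-line at t=0.7341, next y-line at t=0.1553; Δt_x=3.8637, Δt_y=1.0353
    y: enter (7,2) at t=0.1553
    x: enter (6,2) at t=0.7341
    y: enter (6,1) at t=1.1906
    y: enter (6,0) at t=2.2258 ← occupied
  → r_4 = 2.2258

ranges = [6.0564, 2.3800, 2.3000, 2.2258]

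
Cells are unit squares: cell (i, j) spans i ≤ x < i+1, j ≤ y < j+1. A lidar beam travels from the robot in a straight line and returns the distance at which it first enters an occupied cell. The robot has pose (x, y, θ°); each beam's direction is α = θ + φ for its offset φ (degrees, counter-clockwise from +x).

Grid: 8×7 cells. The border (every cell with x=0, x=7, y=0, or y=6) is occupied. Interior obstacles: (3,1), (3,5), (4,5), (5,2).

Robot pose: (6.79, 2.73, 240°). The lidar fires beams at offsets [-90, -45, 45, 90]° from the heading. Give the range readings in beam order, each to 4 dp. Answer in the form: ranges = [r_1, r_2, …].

ranges = [6.5400, 0.8179, 0.8114, 0.2425]

beam 1: φ=-90°, α=150°
  cosα=-0.8660 sinα=0.5000 | (6,2) | tMaxX 0.9122 tMaxY 0.5400 | tΔX 1.1547 tΔY 2.0000
    t=0.5400 [y] (6,3)
    t=0.9122 [x] (5,3)
    t=2.0669 [x] (4,3)
    t=2.5400 [y] (4,4)
    t=3.2216 [x] (3,4)
    t=4.3763 [x] (2,4)
    t=4.5400 [y] (2,5)
    t=5.5310 [x] (1,5)
    t=6.5400 [y] (1,6) — stop
  → r_1 = 6.5400
beam 2: φ=-45°, α=195°
  cosα=-0.9659 sinα=-0.2588 | (6,2) | tMaxX 0.8179 tMaxY 2.8205 | tΔX 1.0353 tΔY 3.8637
    t=0.8179 [x] (5,2) — stop
  → r_2 = 0.8179
beam 3: φ=45°, α=285°
  cosα=0.2588 sinα=-0.9659 | (6,2) | tMaxX 0.8114 tMaxY 0.7558 | tΔX 3.8637 tΔY 1.0353
    t=0.7558 [y] (6,1)
    t=0.8114 [x] (7,1) — stop
  → r_3 = 0.8114
beam 4: φ=90°, α=330°
  cosα=0.8660 sinα=-0.5000 | (6,2) | tMaxX 0.2425 tMaxY 1.4600 | tΔX 1.1547 tΔY 2.0000
    t=0.2425 [x] (7,2) — stop
  → r_4 = 0.2425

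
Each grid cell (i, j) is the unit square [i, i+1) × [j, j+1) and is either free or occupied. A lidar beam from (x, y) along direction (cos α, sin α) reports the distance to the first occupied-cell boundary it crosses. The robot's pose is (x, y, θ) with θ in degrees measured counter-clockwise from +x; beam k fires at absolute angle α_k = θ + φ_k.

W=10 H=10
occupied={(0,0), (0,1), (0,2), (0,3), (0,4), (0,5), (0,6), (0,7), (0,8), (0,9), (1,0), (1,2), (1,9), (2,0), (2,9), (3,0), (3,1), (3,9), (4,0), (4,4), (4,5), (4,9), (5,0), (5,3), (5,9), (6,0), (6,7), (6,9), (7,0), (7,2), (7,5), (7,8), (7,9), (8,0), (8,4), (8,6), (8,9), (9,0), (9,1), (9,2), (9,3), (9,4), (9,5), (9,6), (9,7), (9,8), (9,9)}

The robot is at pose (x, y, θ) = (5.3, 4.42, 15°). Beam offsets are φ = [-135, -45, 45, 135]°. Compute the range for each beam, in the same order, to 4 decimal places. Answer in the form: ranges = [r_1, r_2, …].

ranges = [0.4850, 2.8400, 2.9791, 0.3464]

beam 1: φ=-135°, α=240°
  d=(-0.5000,-0.8660)  start (5,4)  tX=0.6000 tY=0.4850  stride 1/|dx|=2.0000 1/|dy|=1.1547
    cross y-line → (5,3), t=0.4850 (wall)
  → r_1 = 0.4850
beam 2: φ=-45°, α=330°
  d=(0.8660,-0.5000)  start (5,4)  tX=0.8083 tY=0.8400  stride 1/|dx|=1.1547 1/|dy|=2.0000
    cross x-line → (6,4), t=0.8083
    cross y-line → (6,3), t=0.8400
    cross x-line → (7,3), t=1.9630
    cross y-line → (7,2), t=2.8400 (wall)
  → r_2 = 2.8400
beam 3: φ=45°, α=60°
  d=(0.5000,0.8660)  start (5,4)  tX=1.4000 tY=0.6697  stride 1/|dx|=2.0000 1/|dy|=1.1547
    cross y-line → (5,5), t=0.6697
    cross x-line → (6,5), t=1.4000
    cross y-line → (6,6), t=1.8244
    cross y-line → (6,7), t=2.9791 (wall)
  → r_3 = 2.9791
beam 4: φ=135°, α=150°
  d=(-0.8660,0.5000)  start (5,4)  tX=0.3464 tY=1.1600  stride 1/|dx|=1.1547 1/|dy|=2.0000
    cross x-line → (4,4), t=0.3464 (wall)
  → r_4 = 0.3464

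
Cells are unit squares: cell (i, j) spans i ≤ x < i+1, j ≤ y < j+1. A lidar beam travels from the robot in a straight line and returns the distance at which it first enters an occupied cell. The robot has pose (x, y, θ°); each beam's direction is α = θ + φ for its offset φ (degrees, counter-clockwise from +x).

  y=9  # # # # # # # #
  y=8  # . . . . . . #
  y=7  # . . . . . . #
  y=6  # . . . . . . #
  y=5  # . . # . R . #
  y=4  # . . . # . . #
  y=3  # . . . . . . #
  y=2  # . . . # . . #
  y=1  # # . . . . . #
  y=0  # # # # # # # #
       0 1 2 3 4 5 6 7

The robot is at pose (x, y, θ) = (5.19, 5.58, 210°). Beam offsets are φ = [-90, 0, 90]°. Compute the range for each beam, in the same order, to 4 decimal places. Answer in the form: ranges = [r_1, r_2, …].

beam 1: φ=-90°, α=120°
  dir = (cos 120°, sin 120°) = (-0.5000, 0.8660); from cell (5,5)
  next x-line at t=0.3800, next y-line at t=0.4850; Δt_x=2.0000, Δt_y=1.1547
    x: enter (4,5) at t=0.3800
    y: enter (4,6) at t=0.4850
    y: enter (4,7) at t=1.6397
    x: enter (3,7) at t=2.3800
    y: enter (3,8) at t=2.7944
    y: enter (3,9) at t=3.9491 ← occupied
  → r_1 = 3.9491
beam 2: φ=0°, α=210°
  dir = (cos 210°, sin 210°) = (-0.8660, -0.5000); from cell (5,5)
  next x-line at t=0.2194, next y-line at t=1.1600; Δt_x=1.1547, Δt_y=2.0000
    x: enter (4,5) at t=0.2194
    y: enter (4,4) at t=1.1600 ← occupied
  → r_2 = 1.1600
beam 3: φ=90°, α=300°
  dir = (cos 300°, sin 300°) = (0.5000, -0.8660); from cell (5,5)
  next x-line at t=1.6200, next y-line at t=0.6697; Δt_x=2.0000, Δt_y=1.1547
    y: enter (5,4) at t=0.6697
    x: enter (6,4) at t=1.6200
    y: enter (6,3) at t=1.8244
    y: enter (6,2) at t=2.9791
    x: enter (7,2) at t=3.6200 ← occupied
  → r_3 = 3.6200

ranges = [3.9491, 1.1600, 3.6200]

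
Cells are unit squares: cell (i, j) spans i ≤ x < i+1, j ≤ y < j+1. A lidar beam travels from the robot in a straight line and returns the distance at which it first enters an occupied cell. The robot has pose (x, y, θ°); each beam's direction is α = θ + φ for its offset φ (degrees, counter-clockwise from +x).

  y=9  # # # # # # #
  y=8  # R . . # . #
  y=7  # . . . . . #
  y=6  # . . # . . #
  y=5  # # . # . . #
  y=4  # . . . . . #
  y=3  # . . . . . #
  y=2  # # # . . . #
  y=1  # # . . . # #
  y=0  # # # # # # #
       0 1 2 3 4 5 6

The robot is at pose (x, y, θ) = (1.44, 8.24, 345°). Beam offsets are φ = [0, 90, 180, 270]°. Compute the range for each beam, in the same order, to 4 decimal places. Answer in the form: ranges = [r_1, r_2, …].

ranges = [4.7209, 0.7868, 0.4555, 1.7000]

beam 1: φ=0°, α=345°
  direction (0.9659, -0.2588); cell (1,8); t to first gridline: x 0.5798, y 0.9273 (then +1.0353 / +3.8637)
    (2,8) via x @ 0.5798
    (2,7) via y @ 0.9273
    (3,7) via x @ 1.6150
    (4,7) via x @ 2.6503
    (5,7) via x @ 3.6856
    (6,7) via x @ 4.7209  # hit
  → r_1 = 4.7209
beam 2: φ=90°, α=75°
  direction (0.2588, 0.9659); cell (1,8); t to first gridline: x 2.1637, y 0.7868 (then +3.8637 / +1.0353)
    (1,9) via y @ 0.7868  # hit
  → r_2 = 0.7868
beam 3: φ=180°, α=165°
  direction (-0.9659, 0.2588); cell (1,8); t to first gridline: x 0.4555, y 2.9364 (then +1.0353 / +3.8637)
    (0,8) via x @ 0.4555  # hit
  → r_3 = 0.4555
beam 4: φ=270°, α=255°
  direction (-0.2588, -0.9659); cell (1,8); t to first gridline: x 1.7000, y 0.2485 (then +3.8637 / +1.0353)
    (1,7) via y @ 0.2485
    (1,6) via y @ 1.2837
    (0,6) via x @ 1.7000  # hit
  → r_4 = 1.7000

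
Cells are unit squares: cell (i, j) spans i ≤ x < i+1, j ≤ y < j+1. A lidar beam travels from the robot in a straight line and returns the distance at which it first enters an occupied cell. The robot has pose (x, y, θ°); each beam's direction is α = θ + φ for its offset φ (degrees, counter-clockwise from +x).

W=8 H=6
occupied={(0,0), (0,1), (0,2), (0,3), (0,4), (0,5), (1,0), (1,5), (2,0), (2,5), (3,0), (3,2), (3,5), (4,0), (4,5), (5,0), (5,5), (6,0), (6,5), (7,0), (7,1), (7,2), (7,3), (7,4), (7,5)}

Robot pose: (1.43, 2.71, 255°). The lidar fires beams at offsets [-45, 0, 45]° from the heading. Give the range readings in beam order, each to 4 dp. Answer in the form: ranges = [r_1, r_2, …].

ranges = [0.4965, 1.6614, 1.9745]

beam 1: φ=-45°, α=210°
  direction (-0.8660, -0.5000); cell (1,2); t to first gridline: x 0.4965, y 1.4200 (then +1.1547 / +2.0000)
    (0,2) via x @ 0.4965  # hit
  → r_1 = 0.4965
beam 2: φ=0°, α=255°
  direction (-0.2588, -0.9659); cell (1,2); t to first gridline: x 1.6614, y 0.7350 (then +3.8637 / +1.0353)
    (1,1) via y @ 0.7350
    (0,1) via x @ 1.6614  # hit
  → r_2 = 1.6614
beam 3: φ=45°, α=300°
  direction (0.5000, -0.8660); cell (1,2); t to first gridline: x 1.1400, y 0.8198 (then +2.0000 / +1.1547)
    (1,1) via y @ 0.8198
    (2,1) via x @ 1.1400
    (2,0) via y @ 1.9745  # hit
  → r_3 = 1.9745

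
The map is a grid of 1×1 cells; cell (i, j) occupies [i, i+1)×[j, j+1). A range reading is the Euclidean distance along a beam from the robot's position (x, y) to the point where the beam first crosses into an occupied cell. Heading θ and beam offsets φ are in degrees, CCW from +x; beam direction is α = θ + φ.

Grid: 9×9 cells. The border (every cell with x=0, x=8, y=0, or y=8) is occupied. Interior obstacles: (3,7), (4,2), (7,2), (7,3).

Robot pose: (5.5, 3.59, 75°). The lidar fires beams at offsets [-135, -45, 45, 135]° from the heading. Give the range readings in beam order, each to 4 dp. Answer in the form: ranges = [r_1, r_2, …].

ranges = [2.9907, 2.8868, 3.9375, 1.1800]

beam 1: φ=-135°, α=300°
  cosα=0.5000 sinα=-0.8660 | (5,3) | tMaxX 1.0000 tMaxY 0.6813 | tΔX 2.0000 tΔY 1.1547
    t=0.6813 [y] (5,2)
    t=1.0000 [x] (6,2)
    t=1.8360 [y] (6,1)
    t=2.9907 [y] (6,0) — stop
  → r_1 = 2.9907
beam 2: φ=-45°, α=30°
  cosα=0.8660 sinα=0.5000 | (5,3) | tMaxX 0.5774 tMaxY 0.8200 | tΔX 1.1547 tΔY 2.0000
    t=0.5774 [x] (6,3)
    t=0.8200 [y] (6,4)
    t=1.7321 [x] (7,4)
    t=2.8200 [y] (7,5)
    t=2.8868 [x] (8,5) — stop
  → r_2 = 2.8868
beam 3: φ=45°, α=120°
  cosα=-0.5000 sinα=0.8660 | (5,3) | tMaxX 1.0000 tMaxY 0.4734 | tΔX 2.0000 tΔY 1.1547
    t=0.4734 [y] (5,4)
    t=1.0000 [x] (4,4)
    t=1.6281 [y] (4,5)
    t=2.7828 [y] (4,6)
    t=3.0000 [x] (3,6)
    t=3.9375 [y] (3,7) — stop
  → r_3 = 3.9375
beam 4: φ=135°, α=210°
  cosα=-0.8660 sinα=-0.5000 | (5,3) | tMaxX 0.5774 tMaxY 1.1800 | tΔX 1.1547 tΔY 2.0000
    t=0.5774 [x] (4,3)
    t=1.1800 [y] (4,2) — stop
  → r_4 = 1.1800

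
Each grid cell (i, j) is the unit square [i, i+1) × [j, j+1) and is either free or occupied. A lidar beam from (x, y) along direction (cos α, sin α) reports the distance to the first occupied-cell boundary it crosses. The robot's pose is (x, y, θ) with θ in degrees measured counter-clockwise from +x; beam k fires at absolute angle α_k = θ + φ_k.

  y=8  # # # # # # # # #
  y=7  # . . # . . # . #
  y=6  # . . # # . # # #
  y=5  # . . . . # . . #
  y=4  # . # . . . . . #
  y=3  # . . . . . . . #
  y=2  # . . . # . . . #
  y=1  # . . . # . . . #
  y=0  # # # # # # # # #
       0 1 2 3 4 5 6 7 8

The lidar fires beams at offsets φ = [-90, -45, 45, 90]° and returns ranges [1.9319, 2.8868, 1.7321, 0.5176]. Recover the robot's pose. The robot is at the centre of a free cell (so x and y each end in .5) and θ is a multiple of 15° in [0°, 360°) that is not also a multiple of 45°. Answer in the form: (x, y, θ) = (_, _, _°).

(x, y, θ) = (2.5, 5.5, 165°)

Enumerate (i+0.5, j+0.5, θ) over the 39 free cells and 16 admissible headings. For each, cast all 4 beams and compare to the given ranges.
  (4.5, 3.5, 30°): beam 1 = 0.5774 ≠ 1.9319 ✗
  (4.5, 5.5, 105°): beam 1 = 0.5176 ≠ 1.9319 ✗
  (2.5, 5.5, 300°): beam 1 = 1.7321 ≠ 1.9319 ✗
  (5.5, 1.5, 150°): beam 1 = 5.0000 ≠ 1.9319 ✗
  …
  (2.5, 5.5, 165°): r_1=1.9319, r_2=2.8868, r_3=1.7321, r_4=0.5176 — all match ✓
No second candidate reproduces the full scan.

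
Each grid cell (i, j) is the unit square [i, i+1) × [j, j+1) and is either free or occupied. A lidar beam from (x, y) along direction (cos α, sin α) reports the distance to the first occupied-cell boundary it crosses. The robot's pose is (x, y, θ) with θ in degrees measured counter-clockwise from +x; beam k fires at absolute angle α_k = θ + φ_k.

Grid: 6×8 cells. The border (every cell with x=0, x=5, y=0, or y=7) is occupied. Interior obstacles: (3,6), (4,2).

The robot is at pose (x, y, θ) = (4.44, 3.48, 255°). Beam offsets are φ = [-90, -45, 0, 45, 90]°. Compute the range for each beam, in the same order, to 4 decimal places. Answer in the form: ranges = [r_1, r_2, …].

ranges = [3.5614, 3.9722, 0.4969, 0.5543, 0.5798]

beam 1: φ=-90°, α=165°
  d=(-0.9659,0.2588)  start (4,3)  tX=0.4555 tY=2.0091  stride 1/|dx|=1.0353 1/|dy|=3.8637
    cross x-line → (3,3), t=0.4555
    cross x-line → (2,3), t=1.4908
    cross y-line → (2,4), t=2.0091
    cross x-line → (1,4), t=2.5261
    cross x-line → (0,4), t=3.5614 (wall)
  → r_1 = 3.5614
beam 2: φ=-45°, α=210°
  d=(-0.8660,-0.5000)  start (4,3)  tX=0.5081 tY=0.9600  stride 1/|dx|=1.1547 1/|dy|=2.0000
    cross x-line → (3,3), t=0.5081
    cross y-line → (3,2), t=0.9600
    cross x-line → (2,2), t=1.6628
    cross x-line → (1,2), t=2.8175
    cross y-line → (1,1), t=2.9600
    cross x-line → (0,1), t=3.9722 (wall)
  → r_2 = 3.9722
beam 3: φ=0°, α=255°
  d=(-0.2588,-0.9659)  start (4,3)  tX=1.7000 tY=0.4969  stride 1/|dx|=3.8637 1/|dy|=1.0353
    cross y-line → (4,2), t=0.4969 (wall)
  → r_3 = 0.4969
beam 4: φ=45°, α=300°
  d=(0.5000,-0.8660)  start (4,3)  tX=1.1200 tY=0.5543  stride 1/|dx|=2.0000 1/|dy|=1.1547
    cross y-line → (4,2), t=0.5543 (wall)
  → r_4 = 0.5543
beam 5: φ=90°, α=345°
  d=(0.9659,-0.2588)  start (4,3)  tX=0.5798 tY=1.8546  stride 1/|dx|=1.0353 1/|dy|=3.8637
    cross x-line → (5,3), t=0.5798 (wall)
  → r_5 = 0.5798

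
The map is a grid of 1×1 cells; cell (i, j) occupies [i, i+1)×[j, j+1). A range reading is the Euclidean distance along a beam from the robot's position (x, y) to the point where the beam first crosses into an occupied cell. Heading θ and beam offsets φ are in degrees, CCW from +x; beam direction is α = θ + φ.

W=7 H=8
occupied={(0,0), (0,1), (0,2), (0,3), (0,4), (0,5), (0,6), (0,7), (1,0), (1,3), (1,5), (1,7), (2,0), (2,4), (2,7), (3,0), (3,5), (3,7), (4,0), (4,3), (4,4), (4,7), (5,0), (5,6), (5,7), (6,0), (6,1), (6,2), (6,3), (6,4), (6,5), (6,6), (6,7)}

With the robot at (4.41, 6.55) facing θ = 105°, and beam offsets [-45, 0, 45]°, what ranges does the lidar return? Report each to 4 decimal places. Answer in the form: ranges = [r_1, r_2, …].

beam 1: φ=-45°, α=60°
  direction (0.5000, 0.8660); cell (4,6); t to first gridline: x 1.1800, y 0.5196 (then +2.0000 / +1.1547)
    (4,7) via y @ 0.5196  # hit
  → r_1 = 0.5196
beam 2: φ=0°, α=105°
  direction (-0.2588, 0.9659); cell (4,6); t to first gridline: x 1.5841, y 0.4659 (then +3.8637 / +1.0353)
    (4,7) via y @ 0.4659  # hit
  → r_2 = 0.4659
beam 3: φ=45°, α=150°
  direction (-0.8660, 0.5000); cell (4,6); t to first gridline: x 0.4734, y 0.9000 (then +1.1547 / +2.0000)
    (3,6) via x @ 0.4734
    (3,7) via y @ 0.9000  # hit
  → r_3 = 0.9000

ranges = [0.5196, 0.4659, 0.9000]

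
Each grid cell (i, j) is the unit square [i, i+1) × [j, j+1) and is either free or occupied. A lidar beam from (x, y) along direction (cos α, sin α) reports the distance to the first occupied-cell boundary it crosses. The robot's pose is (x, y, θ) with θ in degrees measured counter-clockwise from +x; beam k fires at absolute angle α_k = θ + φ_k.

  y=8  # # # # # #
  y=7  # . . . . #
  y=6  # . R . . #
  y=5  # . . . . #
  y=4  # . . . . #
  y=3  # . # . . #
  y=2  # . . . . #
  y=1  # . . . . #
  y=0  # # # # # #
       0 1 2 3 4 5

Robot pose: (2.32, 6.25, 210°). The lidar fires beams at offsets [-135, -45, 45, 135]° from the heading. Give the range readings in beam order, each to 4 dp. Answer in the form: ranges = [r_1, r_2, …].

ranges = [1.8117, 1.3666, 5.1001, 2.7745]

beam 1: φ=-135°, α=75°
  dir = (cos 75°, sin 75°) = (0.2588, 0.9659); from cell (2,6)
  next x-line at t=2.6273, next y-line at t=0.7765; Δt_x=3.8637, Δt_y=1.0353
    y: enter (2,7) at t=0.7765
    y: enter (2,8) at t=1.8117 ← occupied
  → r_1 = 1.8117
beam 2: φ=-45°, α=165°
  dir = (cos 165°, sin 165°) = (-0.9659, 0.2588); from cell (2,6)
  next x-line at t=0.3313, next y-line at t=2.8978; Δt_x=1.0353, Δt_y=3.8637
    x: enter (1,6) at t=0.3313
    x: enter (0,6) at t=1.3666 ← occupied
  → r_2 = 1.3666
beam 3: φ=45°, α=255°
  dir = (cos 255°, sin 255°) = (-0.2588, -0.9659); from cell (2,6)
  next x-line at t=1.2364, next y-line at t=0.2588; Δt_x=3.8637, Δt_y=1.0353
    y: enter (2,5) at t=0.2588
    x: enter (1,5) at t=1.2364
    y: enter (1,4) at t=1.2941
    y: enter (1,3) at t=2.3294
    y: enter (1,2) at t=3.3646
    y: enter (1,1) at t=4.3999
    x: enter (0,1) at t=5.1001 ← occupied
  → r_3 = 5.1001
beam 4: φ=135°, α=345°
  dir = (cos 345°, sin 345°) = (0.9659, -0.2588); from cell (2,6)
  next x-line at t=0.7040, next y-line at t=0.9659; Δt_x=1.0353, Δt_y=3.8637
    x: enter (3,6) at t=0.7040
    y: enter (3,5) at t=0.9659
    x: enter (4,5) at t=1.7393
    x: enter (5,5) at t=2.7745 ← occupied
  → r_4 = 2.7745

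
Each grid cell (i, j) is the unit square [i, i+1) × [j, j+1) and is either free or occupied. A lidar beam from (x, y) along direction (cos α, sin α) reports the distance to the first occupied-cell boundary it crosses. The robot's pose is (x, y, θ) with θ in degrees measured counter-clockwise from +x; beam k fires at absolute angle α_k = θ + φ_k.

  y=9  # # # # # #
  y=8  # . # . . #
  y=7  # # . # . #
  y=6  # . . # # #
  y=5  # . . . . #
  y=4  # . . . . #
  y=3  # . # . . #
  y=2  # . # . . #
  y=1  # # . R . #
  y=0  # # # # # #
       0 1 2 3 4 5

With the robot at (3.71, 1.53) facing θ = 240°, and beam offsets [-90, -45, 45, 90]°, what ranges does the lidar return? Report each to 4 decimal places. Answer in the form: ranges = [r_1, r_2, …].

ranges = [0.9400, 1.7703, 0.5487, 1.0600]

beam 1: φ=-90°, α=150°
  cosα=-0.8660 sinα=0.5000 | (3,1) | tMaxX 0.8198 tMaxY 0.9400 | tΔX 1.1547 tΔY 2.0000
    t=0.8198 [x] (2,1)
    t=0.9400 [y] (2,2) — stop
  → r_1 = 0.9400
beam 2: φ=-45°, α=195°
  cosα=-0.9659 sinα=-0.2588 | (3,1) | tMaxX 0.7350 tMaxY 2.0478 | tΔX 1.0353 tΔY 3.8637
    t=0.7350 [x] (2,1)
    t=1.7703 [x] (1,1) — stop
  → r_2 = 1.7703
beam 3: φ=45°, α=285°
  cosα=0.2588 sinα=-0.9659 | (3,1) | tMaxX 1.1205 tMaxY 0.5487 | tΔX 3.8637 tΔY 1.0353
    t=0.5487 [y] (3,0) — stop
  → r_3 = 0.5487
beam 4: φ=90°, α=330°
  cosα=0.8660 sinα=-0.5000 | (3,1) | tMaxX 0.3349 tMaxY 1.0600 | tΔX 1.1547 tΔY 2.0000
    t=0.3349 [x] (4,1)
    t=1.0600 [y] (4,0) — stop
  → r_4 = 1.0600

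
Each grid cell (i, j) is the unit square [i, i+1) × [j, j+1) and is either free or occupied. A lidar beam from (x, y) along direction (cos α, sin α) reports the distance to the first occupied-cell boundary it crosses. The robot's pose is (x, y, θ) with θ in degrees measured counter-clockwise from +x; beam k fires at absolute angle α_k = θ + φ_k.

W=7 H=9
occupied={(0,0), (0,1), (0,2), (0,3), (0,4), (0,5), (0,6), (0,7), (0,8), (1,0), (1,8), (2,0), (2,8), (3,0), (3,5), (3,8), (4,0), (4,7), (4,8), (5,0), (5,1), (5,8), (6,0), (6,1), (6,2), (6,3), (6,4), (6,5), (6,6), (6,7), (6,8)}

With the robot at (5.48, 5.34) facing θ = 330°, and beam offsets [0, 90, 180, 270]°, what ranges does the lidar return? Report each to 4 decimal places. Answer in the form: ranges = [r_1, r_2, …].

ranges = [0.6004, 1.0400, 5.1731, 5.0114]

beam 1: φ=0°, α=330°
  direction (0.8660, -0.5000); cell (5,5); t to first gridline: x 0.6004, y 0.6800 (then +1.1547 / +2.0000)
    (6,5) via x @ 0.6004  # hit
  → r_1 = 0.6004
beam 2: φ=90°, α=60°
  direction (0.5000, 0.8660); cell (5,5); t to first gridline: x 1.0400, y 0.7621 (then +2.0000 / +1.1547)
    (5,6) via y @ 0.7621
    (6,6) via x @ 1.0400  # hit
  → r_2 = 1.0400
beam 3: φ=180°, α=150°
  direction (-0.8660, 0.5000); cell (5,5); t to first gridline: x 0.5543, y 1.3200 (then +1.1547 / +2.0000)
    (4,5) via x @ 0.5543
    (4,6) via y @ 1.3200
    (3,6) via x @ 1.7090
    (2,6) via x @ 2.8637
    (2,7) via y @ 3.3200
    (1,7) via x @ 4.0184
    (0,7) via x @ 5.1731  # hit
  → r_3 = 5.1731
beam 4: φ=270°, α=240°
  direction (-0.5000, -0.8660); cell (5,5); t to first gridline: x 0.9600, y 0.3926 (then +2.0000 / +1.1547)
    (5,4) via y @ 0.3926
    (4,4) via x @ 0.9600
    (4,3) via y @ 1.5473
    (4,2) via y @ 2.7020
    (3,2) via x @ 2.9600
    (3,1) via y @ 3.8567
    (2,1) via x @ 4.9600
    (2,0) via y @ 5.0114  # hit
  → r_4 = 5.0114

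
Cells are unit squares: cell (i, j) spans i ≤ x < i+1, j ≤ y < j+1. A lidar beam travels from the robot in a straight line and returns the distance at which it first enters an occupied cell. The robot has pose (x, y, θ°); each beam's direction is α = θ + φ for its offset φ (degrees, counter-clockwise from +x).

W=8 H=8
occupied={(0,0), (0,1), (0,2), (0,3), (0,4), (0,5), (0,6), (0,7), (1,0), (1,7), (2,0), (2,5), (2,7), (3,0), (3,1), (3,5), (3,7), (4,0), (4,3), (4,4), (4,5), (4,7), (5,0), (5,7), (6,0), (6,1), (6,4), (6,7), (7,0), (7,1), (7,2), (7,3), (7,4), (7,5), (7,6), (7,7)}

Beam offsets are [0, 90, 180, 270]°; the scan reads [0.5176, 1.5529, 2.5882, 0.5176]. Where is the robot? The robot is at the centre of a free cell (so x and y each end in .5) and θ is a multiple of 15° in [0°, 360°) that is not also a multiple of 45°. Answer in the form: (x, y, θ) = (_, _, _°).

Enumerate (i+0.5, j+0.5, θ) over the 28 free cells and 16 admissible headings. For each, cast all 4 beams and compare to the given ranges.
  (6.5, 6.5, 255°): beam 1 = 1.5529 ≠ 0.5176 ✗
  (3.5, 6.5, 330°): beam 1 = 1.0000 ≠ 0.5176 ✗
  (3.5, 6.5, 120°): beam 1 = 0.5774 ≠ 0.5176 ✗
  (1.5, 2.5, 60°): beam 1 = 2.8868 ≠ 0.5176 ✗
  (5.5, 6.5, 255°): beam 1 = 1.9319 ≠ 0.5176 ✗
  …
  (6.5, 2.5, 15°): r_1=0.5176, r_2=1.5529, r_3=2.5882, r_4=0.5176 — all match ✓
Only this pose fits every beam.

(x, y, θ) = (6.5, 2.5, 15°)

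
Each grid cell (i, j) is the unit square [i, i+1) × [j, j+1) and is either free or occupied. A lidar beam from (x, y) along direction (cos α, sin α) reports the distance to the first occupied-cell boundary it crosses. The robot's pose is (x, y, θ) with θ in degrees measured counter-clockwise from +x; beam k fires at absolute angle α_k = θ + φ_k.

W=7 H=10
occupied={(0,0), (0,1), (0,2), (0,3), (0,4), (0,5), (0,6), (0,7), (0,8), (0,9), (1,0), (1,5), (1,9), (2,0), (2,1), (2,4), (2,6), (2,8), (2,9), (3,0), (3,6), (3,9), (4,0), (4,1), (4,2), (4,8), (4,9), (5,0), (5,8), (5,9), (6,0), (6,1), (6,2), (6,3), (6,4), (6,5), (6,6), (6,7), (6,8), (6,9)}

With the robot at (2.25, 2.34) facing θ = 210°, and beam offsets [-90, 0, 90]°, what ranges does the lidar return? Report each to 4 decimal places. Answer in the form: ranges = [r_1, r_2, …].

ranges = [2.5000, 1.4434, 0.3926]

beam 1: φ=-90°, α=120°
  direction (-0.5000, 0.8660); cell (2,2); t to first gridline: x 0.5000, y 0.7621 (then +2.0000 / +1.1547)
    (1,2) via x @ 0.5000
    (1,3) via y @ 0.7621
    (1,4) via y @ 1.9168
    (0,4) via x @ 2.5000  # hit
  → r_1 = 2.5000
beam 2: φ=0°, α=210°
  direction (-0.8660, -0.5000); cell (2,2); t to first gridline: x 0.2887, y 0.6800 (then +1.1547 / +2.0000)
    (1,2) via x @ 0.2887
    (1,1) via y @ 0.6800
    (0,1) via x @ 1.4434  # hit
  → r_2 = 1.4434
beam 3: φ=90°, α=300°
  direction (0.5000, -0.8660); cell (2,2); t to first gridline: x 1.5000, y 0.3926 (then +2.0000 / +1.1547)
    (2,1) via y @ 0.3926  # hit
  → r_3 = 0.3926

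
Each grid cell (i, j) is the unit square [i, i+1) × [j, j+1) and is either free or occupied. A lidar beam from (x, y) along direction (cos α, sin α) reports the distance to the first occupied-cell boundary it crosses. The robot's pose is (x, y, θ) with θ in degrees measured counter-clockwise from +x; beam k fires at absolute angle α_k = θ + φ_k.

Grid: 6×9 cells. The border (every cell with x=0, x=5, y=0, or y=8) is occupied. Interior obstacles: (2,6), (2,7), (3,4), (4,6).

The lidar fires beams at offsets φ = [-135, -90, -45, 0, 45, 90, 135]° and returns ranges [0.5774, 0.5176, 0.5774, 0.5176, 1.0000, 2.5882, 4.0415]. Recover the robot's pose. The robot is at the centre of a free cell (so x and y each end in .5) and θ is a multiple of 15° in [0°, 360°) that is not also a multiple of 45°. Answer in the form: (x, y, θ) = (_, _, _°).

Candidates: 24 free-cell centres × 16 headings = 384 poses. Raycast each; keep the one whose scan matches to 4 dp.
  (4.5, 1.5, 345°): beam 1 = 1.0000 ≠ 0.5774 ✗
  (3.5, 6.5, 210°): beam 1 = 1.5529 ≠ 0.5774 ✗
  (2.5, 5.5, 300°): beam 1 = 1.5529 ≠ 0.5774 ✗
  (3.5, 5.5, 60°): beam 1 = 0.5176 ≠ 0.5774 ✗
  …
  (4.5, 1.5, 15°): r_1=0.5774, r_2=0.5176, r_3=0.5774, r_4=0.5176, r_5=1.0000, r_6=2.5882, r_7=4.0415 — all match ✓
Only this pose fits every beam.

(x, y, θ) = (4.5, 1.5, 15°)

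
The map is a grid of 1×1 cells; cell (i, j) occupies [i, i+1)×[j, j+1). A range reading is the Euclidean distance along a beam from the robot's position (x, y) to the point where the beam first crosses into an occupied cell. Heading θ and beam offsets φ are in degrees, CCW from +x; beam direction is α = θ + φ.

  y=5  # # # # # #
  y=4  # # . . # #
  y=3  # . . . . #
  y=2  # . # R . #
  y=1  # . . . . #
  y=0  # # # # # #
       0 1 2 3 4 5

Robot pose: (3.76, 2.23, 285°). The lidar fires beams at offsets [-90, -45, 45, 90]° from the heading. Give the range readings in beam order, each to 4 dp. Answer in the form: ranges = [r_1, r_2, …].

beam 1: φ=-90°, α=195°
  cosα=-0.9659 sinα=-0.2588 | (3,2) | tMaxX 0.7868 tMaxY 0.8887 | tΔX 1.0353 tΔY 3.8637
    t=0.7868 [x] (2,2) — stop
  → r_1 = 0.7868
beam 2: φ=-45°, α=240°
  cosα=-0.5000 sinα=-0.8660 | (3,2) | tMaxX 1.5200 tMaxY 0.2656 | tΔX 2.0000 tΔY 1.1547
    t=0.2656 [y] (3,1)
    t=1.4203 [y] (3,0) — stop
  → r_2 = 1.4203
beam 3: φ=45°, α=330°
  cosα=0.8660 sinα=-0.5000 | (3,2) | tMaxX 0.2771 tMaxY 0.4600 | tΔX 1.1547 tΔY 2.0000
    t=0.2771 [x] (4,2)
    t=0.4600 [y] (4,1)
    t=1.4318 [x] (5,1) — stop
  → r_3 = 1.4318
beam 4: φ=90°, α=15°
  cosα=0.9659 sinα=0.2588 | (3,2) | tMaxX 0.2485 tMaxY 2.9751 | tΔX 1.0353 tΔY 3.8637
    t=0.2485 [x] (4,2)
    t=1.2837 [x] (5,2) — stop
  → r_4 = 1.2837

ranges = [0.7868, 1.4203, 1.4318, 1.2837]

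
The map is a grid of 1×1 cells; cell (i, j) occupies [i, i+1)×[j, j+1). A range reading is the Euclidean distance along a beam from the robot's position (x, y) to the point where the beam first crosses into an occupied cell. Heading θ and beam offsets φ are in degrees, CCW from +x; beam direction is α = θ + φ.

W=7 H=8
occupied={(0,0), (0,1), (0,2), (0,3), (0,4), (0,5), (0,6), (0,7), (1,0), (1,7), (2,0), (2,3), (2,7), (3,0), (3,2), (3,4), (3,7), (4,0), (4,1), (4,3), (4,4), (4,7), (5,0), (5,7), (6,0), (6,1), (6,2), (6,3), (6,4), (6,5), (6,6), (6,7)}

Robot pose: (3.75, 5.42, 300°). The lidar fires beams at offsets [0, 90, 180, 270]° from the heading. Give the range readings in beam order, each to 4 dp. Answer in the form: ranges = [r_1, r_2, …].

ranges = [0.4850, 2.5981, 1.8244, 0.8400]

beam 1: φ=0°, α=300°
  d=(0.5000,-0.8660)  start (3,5)  tX=0.5000 tY=0.4850  stride 1/|dx|=2.0000 1/|dy|=1.1547
    cross y-line → (3,4), t=0.4850 (wall)
  → r_1 = 0.4850
beam 2: φ=90°, α=30°
  d=(0.8660,0.5000)  start (3,5)  tX=0.2887 tY=1.1600  stride 1/|dx|=1.1547 1/|dy|=2.0000
    cross x-line → (4,5), t=0.2887
    cross y-line → (4,6), t=1.1600
    cross x-line → (5,6), t=1.4434
    cross x-line → (6,6), t=2.5981 (wall)
  → r_2 = 2.5981
beam 3: φ=180°, α=120°
  d=(-0.5000,0.8660)  start (3,5)  tX=1.5000 tY=0.6697  stride 1/|dx|=2.0000 1/|dy|=1.1547
    cross y-line → (3,6), t=0.6697
    cross x-line → (2,6), t=1.5000
    cross y-line → (2,7), t=1.8244 (wall)
  → r_3 = 1.8244
beam 4: φ=270°, α=210°
  d=(-0.8660,-0.5000)  start (3,5)  tX=0.8660 tY=0.8400  stride 1/|dx|=1.1547 1/|dy|=2.0000
    cross y-line → (3,4), t=0.8400 (wall)
  → r_4 = 0.8400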